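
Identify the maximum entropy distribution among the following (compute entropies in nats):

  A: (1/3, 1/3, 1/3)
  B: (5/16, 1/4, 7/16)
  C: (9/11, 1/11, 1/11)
A

For a discrete distribution over n outcomes, entropy is maximized by the uniform distribution.

Computing entropies:
H(A) = 1.0986 nats
H(B) = 1.0717 nats
H(C) = 0.6002 nats

The uniform distribution (where all probabilities equal 1/3) achieves the maximum entropy of log_e(3) = 1.0986 nats.

Distribution A has the highest entropy.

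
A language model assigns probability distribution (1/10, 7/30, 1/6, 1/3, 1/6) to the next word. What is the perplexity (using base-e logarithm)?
4.6334

Perplexity is e^H (or exp(H) for natural log).

First, H = -Σ p log p = 1.5333 nats
Perplexity = e^1.5333 = 4.6334

Interpretation: The model's uncertainty is equivalent to choosing uniformly among 4.6 options.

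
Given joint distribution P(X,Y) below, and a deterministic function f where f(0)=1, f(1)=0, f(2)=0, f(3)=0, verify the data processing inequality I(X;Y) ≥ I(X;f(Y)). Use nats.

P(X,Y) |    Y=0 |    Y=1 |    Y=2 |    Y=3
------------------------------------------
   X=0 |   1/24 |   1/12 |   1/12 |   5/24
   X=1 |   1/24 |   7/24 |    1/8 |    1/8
I(X;Y) = 0.0621, I(X;f(Y)) = 0.0013, inequality holds: 0.0621 ≥ 0.0013

Data Processing Inequality: For any Markov chain X → Y → Z, we have I(X;Y) ≥ I(X;Z).

Here Z = f(Y) is a deterministic function of Y, forming X → Y → Z.

Original I(X;Y) = 0.0621 nats

After applying f:
P(X,Z) where Z=f(Y):
- P(X,Z=0) = P(X,Y=1) + P(X,Y=2) + P(X,Y=3)
- P(X,Z=1) = P(X,Y=0)

I(X;Z) = I(X;f(Y)) = 0.0013 nats

Verification: 0.0621 ≥ 0.0013 ✓

Information cannot be created by processing; the function f can only lose information about X.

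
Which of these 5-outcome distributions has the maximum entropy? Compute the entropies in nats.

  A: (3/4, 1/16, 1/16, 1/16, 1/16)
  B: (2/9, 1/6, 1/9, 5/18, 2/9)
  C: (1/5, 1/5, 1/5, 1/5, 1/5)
C

For a discrete distribution over n outcomes, entropy is maximized by the uniform distribution.

Computing entropies:
H(A) = 0.9089 nats
H(B) = 1.5671 nats
H(C) = 1.6094 nats

The uniform distribution (where all probabilities equal 1/5) achieves the maximum entropy of log_e(5) = 1.6094 nats.

Distribution C has the highest entropy.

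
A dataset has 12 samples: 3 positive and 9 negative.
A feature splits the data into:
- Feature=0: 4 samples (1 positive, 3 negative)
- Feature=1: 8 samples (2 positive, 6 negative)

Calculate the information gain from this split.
0.0000 bits

Information Gain = H(Y) - H(Y|Feature)

Before split:
P(positive) = 3/12 = 0.2500
H(Y) = 0.8113 bits

After split:
Feature=0: H = 0.8113 bits (weight = 4/12)
Feature=1: H = 0.8113 bits (weight = 8/12)
H(Y|Feature) = (4/12)×0.8113 + (8/12)×0.8113 = 0.8113 bits

Information Gain = 0.8113 - 0.8113 = 0.0000 bits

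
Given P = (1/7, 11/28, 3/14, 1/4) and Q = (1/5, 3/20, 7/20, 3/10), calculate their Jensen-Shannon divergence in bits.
0.0576 bits

Jensen-Shannon divergence is:
JSD(P||Q) = 0.5 × D_KL(P||M) + 0.5 × D_KL(Q||M)
where M = 0.5 × (P + Q) is the mixture distribution.

M = 0.5 × (1/7, 11/28, 3/14, 1/4) + 0.5 × (1/5, 3/20, 7/20, 3/10) = (6/35, 0.271429, 0.282143, 11/40)

D_KL(P||M) = 0.0526 bits
D_KL(Q||M) = 0.0626 bits

JSD(P||Q) = 0.5 × 0.0526 + 0.5 × 0.0626 = 0.0576 bits

Unlike KL divergence, JSD is symmetric and bounded: 0 ≤ JSD ≤ log(2).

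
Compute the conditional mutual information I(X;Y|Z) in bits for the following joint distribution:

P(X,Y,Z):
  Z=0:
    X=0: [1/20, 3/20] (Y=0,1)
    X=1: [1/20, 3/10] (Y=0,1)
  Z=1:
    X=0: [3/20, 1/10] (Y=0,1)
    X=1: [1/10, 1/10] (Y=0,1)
0.0101 bits

Conditional mutual information: I(X;Y|Z) = H(X|Z) + H(Y|Z) - H(X,Y|Z)

H(Z) = 0.9928
H(X,Z) = 1.9589 → H(X|Z) = 0.9661
H(Y,Z) = 1.8150 → H(Y|Z) = 0.8222
H(X,Y,Z) = 2.7710 → H(X,Y|Z) = 1.7782

I(X;Y|Z) = 0.9661 + 0.8222 - 1.7782 = 0.0101 bits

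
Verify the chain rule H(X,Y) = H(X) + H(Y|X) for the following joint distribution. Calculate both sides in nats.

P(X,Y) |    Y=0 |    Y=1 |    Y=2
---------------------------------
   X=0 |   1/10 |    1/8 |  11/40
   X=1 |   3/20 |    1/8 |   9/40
H(X,Y) = 1.7253, H(X) = 0.6931, H(Y|X) = 1.0322 (all in nats)

Chain rule: H(X,Y) = H(X) + H(Y|X)

Left side — joint entropy directly:
H(X,Y) = -Σ p(x,y) log p(x,y) = 1.7253 nats

Right side — compute H(Y|X) from the conditional distributions:
P(X) = (1/2, 1/2), so H(X) = 0.6931 nats
H(Y|X) = Σ_x P(X=x) · H(Y|X=x):
  P(Y|X=0) = (1/5, 1/4, 11/20), H(Y|X=0) = 0.9973, weight P(X=0) = 1/2
  P(Y|X=1) = (3/10, 1/4, 9/20), H(Y|X=1) = 1.0671, weight P(X=1) = 1/2
H(Y|X) = 1.0322 nats

H(X) + H(Y|X) = 0.6931 + 1.0322 = 1.7253 nats

Both sides equal 1.7253 nats. ✓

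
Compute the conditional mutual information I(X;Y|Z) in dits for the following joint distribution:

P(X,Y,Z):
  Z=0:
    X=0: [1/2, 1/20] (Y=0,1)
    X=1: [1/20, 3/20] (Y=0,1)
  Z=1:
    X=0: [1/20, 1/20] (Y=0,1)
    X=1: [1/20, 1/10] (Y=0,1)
0.0688 dits

Conditional mutual information: I(X;Y|Z) = H(X|Z) + H(Y|Z) - H(X,Y|Z)

H(Z) = 0.2442
H(X,Z) = 0.5062 → H(X|Z) = 0.2620
H(Y,Z) = 0.5062 → H(Y|Z) = 0.2620
H(X,Y,Z) = 0.6994 → H(X,Y|Z) = 0.4551

I(X;Y|Z) = 0.2620 + 0.2620 - 0.4551 = 0.0688 dits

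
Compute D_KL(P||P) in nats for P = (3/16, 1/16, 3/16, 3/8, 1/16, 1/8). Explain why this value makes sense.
0.0000 nats

KL divergence satisfies the Gibbs inequality: D_KL(P||Q) ≥ 0 for all distributions P, Q.

D_KL(P||Q) = Σ p(x) log(p(x)/q(x))
Each term is p(x) × log_e(p(x)/p(x)) = p(x) × log_e(1) = 0, so the sum is 0.
D_KL(P||Q) = 0.0000 nats

When P = Q, the KL divergence is exactly 0, as there is no 'divergence' between identical distributions.

This non-negativity is a fundamental property: relative entropy cannot be negative because it measures how different Q is from P.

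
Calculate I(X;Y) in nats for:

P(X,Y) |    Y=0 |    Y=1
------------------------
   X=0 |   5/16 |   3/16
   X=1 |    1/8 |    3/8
0.0734 nats

Mutual information: I(X;Y) = H(X) + H(Y) - H(X,Y)

Marginals:
P(X) = (1/2, 1/2), H(X) = 0.6931 nats
P(Y) = (7/16, 9/16), H(Y) = 0.6853 nats

Joint entropy: H(X,Y) = 1.3051 nats

I(X;Y) = 0.6931 + 0.6853 - 1.3051 = 0.0734 nats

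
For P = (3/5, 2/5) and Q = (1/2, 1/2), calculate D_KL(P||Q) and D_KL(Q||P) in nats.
D_KL(P||Q) = 0.0201, D_KL(Q||P) = 0.0204

KL divergence is not symmetric: D_KL(P||Q) ≠ D_KL(Q||P) in general.

D_KL(P||Q) = 0.0201 nats
D_KL(Q||P) = 0.0204 nats

No, they are not equal!

This asymmetry is why KL divergence is not a true distance metric.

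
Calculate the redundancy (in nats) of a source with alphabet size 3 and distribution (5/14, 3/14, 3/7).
0.0377 nats

Redundancy measures how far a source is from maximum entropy:
R = H_max - H(X)

Maximum entropy for 3 symbols: H_max = log_e(3) = 1.0986 nats
Actual entropy: H(X) = 1.0609 nats
Redundancy: R = 1.0986 - 1.0609 = 0.0377 nats

This redundancy represents potential for compression: the source could be compressed by 0.0377 nats per symbol.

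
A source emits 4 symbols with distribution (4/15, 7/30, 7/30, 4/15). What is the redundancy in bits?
0.0032 bits

Redundancy measures how far a source is from maximum entropy:
R = H_max - H(X)

Maximum entropy for 4 symbols: H_max = log_2(4) = 2.0000 bits
Actual entropy: H(X) = 1.9968 bits
Redundancy: R = 2.0000 - 1.9968 = 0.0032 bits

This redundancy represents potential for compression: the source could be compressed by 0.0032 bits per symbol.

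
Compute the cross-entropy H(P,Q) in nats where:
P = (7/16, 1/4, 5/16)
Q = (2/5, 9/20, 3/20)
1.1934 nats

Cross-entropy: H(P,Q) = -Σ p(x) log q(x)

Alternatively: H(P,Q) = H(P) + D_KL(P||Q)
H(P) = 1.0717 nats
D_KL(P||Q) = 0.1216 nats

H(P,Q) = 1.0717 + 0.1216 = 1.1934 nats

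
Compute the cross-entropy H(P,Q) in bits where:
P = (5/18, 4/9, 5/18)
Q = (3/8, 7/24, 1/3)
1.6234 bits

Cross-entropy: H(P,Q) = -Σ p(x) log q(x)

Alternatively: H(P,Q) = H(P) + D_KL(P||Q)
H(P) = 1.5466 bits
D_KL(P||Q) = 0.0767 bits

H(P,Q) = 1.5466 + 0.0767 = 1.6234 bits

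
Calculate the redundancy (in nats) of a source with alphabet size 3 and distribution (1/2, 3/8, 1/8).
0.1243 nats

Redundancy measures how far a source is from maximum entropy:
R = H_max - H(X)

Maximum entropy for 3 symbols: H_max = log_e(3) = 1.0986 nats
Actual entropy: H(X) = 0.9743 nats
Redundancy: R = 1.0986 - 0.9743 = 0.1243 nats

This redundancy represents potential for compression: the source could be compressed by 0.1243 nats per symbol.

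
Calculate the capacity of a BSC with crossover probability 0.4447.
0.0088 bits

For a binary symmetric channel (BSC) with error probability p:
Capacity C = 1 - H(p) bits per symbol

where H(p) = -p log₂(p) - (1-p) log₂(1-p) is the binary entropy function.

H(0.4447) = 0.9912 bits
C = 1 - 0.9912 = 0.0088 bits per symbol

This means we can reliably transmit up to 0.0088 bits of information per channel use.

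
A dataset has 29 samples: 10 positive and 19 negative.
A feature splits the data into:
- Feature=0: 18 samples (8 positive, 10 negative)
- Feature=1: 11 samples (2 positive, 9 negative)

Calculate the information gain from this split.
0.0548 bits

Information Gain = H(Y) - H(Y|Feature)

Before split:
P(positive) = 10/29 = 0.3448
H(Y) = 0.9294 bits

After split:
Feature=0: H = 0.9911 bits (weight = 18/29)
Feature=1: H = 0.6840 bits (weight = 11/29)
H(Y|Feature) = (18/29)×0.9911 + (11/29)×0.6840 = 0.8746 bits

Information Gain = 0.9294 - 0.8746 = 0.0548 bits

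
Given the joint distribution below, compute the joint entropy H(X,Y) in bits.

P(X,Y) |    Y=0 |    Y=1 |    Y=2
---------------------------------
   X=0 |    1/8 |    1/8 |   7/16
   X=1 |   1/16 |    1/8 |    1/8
2.2718 bits

Joint entropy is H(X,Y) = -Σ_{x,y} p(x,y) log p(x,y).

Summing over all non-zero entries:
H(X,Y) = -[1/8·log_2(1/8) + 1/8·log_2(1/8) + 7/16·log_2(7/16) + 1/16·log_2(1/16) + 1/8·log_2(1/8) + 1/8·log_2(1/8)]
H(X,Y) = 2.2718 bits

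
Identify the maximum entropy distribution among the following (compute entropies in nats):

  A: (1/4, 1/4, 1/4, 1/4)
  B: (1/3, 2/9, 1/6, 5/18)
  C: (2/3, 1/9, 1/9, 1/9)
A

For a discrete distribution over n outcomes, entropy is maximized by the uniform distribution.

Computing entropies:
H(A) = 1.3863 nats
H(B) = 1.3549 nats
H(C) = 1.0027 nats

The uniform distribution (where all probabilities equal 1/4) achieves the maximum entropy of log_e(4) = 1.3863 nats.

Distribution A has the highest entropy.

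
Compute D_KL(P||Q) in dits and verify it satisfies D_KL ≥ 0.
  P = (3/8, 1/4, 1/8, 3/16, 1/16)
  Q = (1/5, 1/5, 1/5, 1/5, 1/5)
0.0643 dits

KL divergence satisfies the Gibbs inequality: D_KL(P||Q) ≥ 0 for all distributions P, Q.

D_KL(P||Q) = Σ p(x) log(p(x)/q(x))
Term by term:
  x=0: 3/8 × log_10[(3/8)/(1/5)] = 0.1024
  x=1: 1/4 × log_10[(1/4)/(1/5)] = 0.0242
  x=2: 1/8 × log_10[(1/8)/(1/5)] = -0.0255
  x=3: 3/16 × log_10[(3/16)/(1/5)] = -0.0053
  x=4: 1/16 × log_10[(1/16)/(1/5)] = -0.0316
D_KL(P||Q) = 0.0643 dits

D_KL(P||Q) = 0.0643 ≥ 0 ✓

This non-negativity is a fundamental property: relative entropy cannot be negative because it measures how different Q is from P.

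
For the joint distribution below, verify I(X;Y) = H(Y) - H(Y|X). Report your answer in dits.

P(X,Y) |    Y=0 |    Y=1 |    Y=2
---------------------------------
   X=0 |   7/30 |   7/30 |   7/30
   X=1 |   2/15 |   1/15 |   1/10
I(X;Y) = 0.0035 dits

Mutual information has multiple equivalent forms:
- I(X;Y) = H(X) - H(X|Y)
- I(X;Y) = H(Y) - H(Y|X)
- I(X;Y) = H(X) + H(Y) - H(X,Y)

Computing all quantities:
H(X) = 0.2653, H(Y) = 0.4757, H(X,Y) = 0.7375
H(X|Y) = 0.2618, H(Y|X) = 0.4722

Verification:
H(X) - H(X|Y) = 0.2653 - 0.2618 = 0.0035
H(Y) - H(Y|X) = 0.4757 - 0.4722 = 0.0035
H(X) + H(Y) - H(X,Y) = 0.2653 + 0.4757 - 0.7375 = 0.0035

All forms give I(X;Y) = 0.0035 dits. ✓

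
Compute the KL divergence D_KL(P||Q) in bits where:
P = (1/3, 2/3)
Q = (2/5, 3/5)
0.0137 bits

KL divergence: D_KL(P||Q) = Σ p(x) log(p(x)/q(x))

Computing term by term:
  x=0: 1/3 × log_2[(1/3)/(2/5)] = 1/3 × -0.2630 = -0.0877
  x=1: 2/3 × log_2[(2/3)/(3/5)] = 2/3 × 0.1520 = 0.1013

D_KL(P||Q) = 0.0137 bits

Note: KL divergence is always non-negative and equals 0 iff P = Q.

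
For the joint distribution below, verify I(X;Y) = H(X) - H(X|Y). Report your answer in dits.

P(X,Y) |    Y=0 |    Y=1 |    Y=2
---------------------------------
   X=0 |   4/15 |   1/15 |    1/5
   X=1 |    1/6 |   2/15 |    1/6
I(X;Y) = 0.0097 dits

Mutual information has multiple equivalent forms:
- I(X;Y) = H(X) - H(X|Y)
- I(X;Y) = H(Y) - H(Y|X)
- I(X;Y) = H(X) + H(Y) - H(X,Y)

Computing all quantities:
H(X) = 0.3001, H(Y) = 0.4569, H(X,Y) = 0.7473
H(X|Y) = 0.2904, H(Y|X) = 0.4473

Verification:
H(X) - H(X|Y) = 0.3001 - 0.2904 = 0.0097
H(Y) - H(Y|X) = 0.4569 - 0.4473 = 0.0097
H(X) + H(Y) - H(X,Y) = 0.3001 + 0.4569 - 0.7473 = 0.0097

All forms give I(X;Y) = 0.0097 dits. ✓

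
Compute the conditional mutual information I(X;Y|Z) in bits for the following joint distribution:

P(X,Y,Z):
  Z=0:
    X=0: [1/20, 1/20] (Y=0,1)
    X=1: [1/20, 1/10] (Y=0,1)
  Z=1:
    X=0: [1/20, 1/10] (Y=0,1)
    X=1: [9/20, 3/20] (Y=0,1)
0.0692 bits

Conditional mutual information: I(X;Y|Z) = H(X|Z) + H(Y|Z) - H(X,Y|Z)

H(Z) = 0.8113
H(X,Z) = 1.5955 → H(X|Z) = 0.7842
H(Y,Z) = 1.7427 → H(Y|Z) = 0.9315
H(X,Y,Z) = 2.4577 → H(X,Y|Z) = 1.6464

I(X;Y|Z) = 0.7842 + 0.9315 - 1.6464 = 0.0692 bits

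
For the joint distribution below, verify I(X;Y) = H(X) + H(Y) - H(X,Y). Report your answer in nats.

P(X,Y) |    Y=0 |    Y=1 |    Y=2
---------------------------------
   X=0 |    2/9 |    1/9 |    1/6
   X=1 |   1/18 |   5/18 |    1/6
I(X;Y) = 0.0904 nats

Mutual information has multiple equivalent forms:
- I(X;Y) = H(X) - H(X|Y)
- I(X;Y) = H(Y) - H(Y|X)
- I(X;Y) = H(X) + H(Y) - H(X,Y)

Computing all quantities:
H(X) = 0.6931, H(Y) = 1.0893, H(X,Y) = 1.6920
H(X|Y) = 0.6027, H(Y|X) = 0.9989

Verification:
H(X) - H(X|Y) = 0.6931 - 0.6027 = 0.0904
H(Y) - H(Y|X) = 1.0893 - 0.9989 = 0.0904
H(X) + H(Y) - H(X,Y) = 0.6931 + 1.0893 - 1.6920 = 0.0904

All forms give I(X;Y) = 0.0904 nats. ✓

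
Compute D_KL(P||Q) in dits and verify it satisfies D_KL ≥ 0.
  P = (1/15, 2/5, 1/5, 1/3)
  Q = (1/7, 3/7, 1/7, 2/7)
0.0175 dits

KL divergence satisfies the Gibbs inequality: D_KL(P||Q) ≥ 0 for all distributions P, Q.

D_KL(P||Q) = Σ p(x) log(p(x)/q(x))
Term by term:
  x=0: 1/15 × log_10[(1/15)/(1/7)] = -0.0221
  x=1: 2/5 × log_10[(2/5)/(3/7)] = -0.0120
  x=2: 1/5 × log_10[(1/5)/(1/7)] = 0.0292
  x=3: 1/3 × log_10[(1/3)/(2/7)] = 0.0223
D_KL(P||Q) = 0.0175 dits

D_KL(P||Q) = 0.0175 ≥ 0 ✓

This non-negativity is a fundamental property: relative entropy cannot be negative because it measures how different Q is from P.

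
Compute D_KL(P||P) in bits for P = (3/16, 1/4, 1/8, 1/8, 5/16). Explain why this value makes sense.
0.0000 bits

KL divergence satisfies the Gibbs inequality: D_KL(P||Q) ≥ 0 for all distributions P, Q.

D_KL(P||Q) = Σ p(x) log(p(x)/q(x))
Each term is p(x) × log_2(p(x)/p(x)) = p(x) × log_2(1) = 0, so the sum is 0.
D_KL(P||Q) = 0.0000 bits

When P = Q, the KL divergence is exactly 0, as there is no 'divergence' between identical distributions.

This non-negativity is a fundamental property: relative entropy cannot be negative because it measures how different Q is from P.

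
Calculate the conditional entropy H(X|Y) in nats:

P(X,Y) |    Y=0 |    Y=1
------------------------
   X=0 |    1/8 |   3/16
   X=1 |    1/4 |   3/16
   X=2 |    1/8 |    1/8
1.0610 nats

Using the chain rule: H(X|Y) = H(X,Y) - H(Y)

First, compute H(X,Y) = 1.7541 nats

Marginal P(Y) = (1/2, 1/2)
H(Y) = 0.6931 nats

H(X|Y) = H(X,Y) - H(Y) = 1.7541 - 0.6931 = 1.0610 nats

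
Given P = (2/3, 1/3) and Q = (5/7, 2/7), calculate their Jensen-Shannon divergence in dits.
0.0006 dits

Jensen-Shannon divergence is:
JSD(P||Q) = 0.5 × D_KL(P||M) + 0.5 × D_KL(Q||M)
where M = 0.5 × (P + Q) is the mixture distribution.

M = 0.5 × (2/3, 1/3) + 0.5 × (5/7, 2/7) = (0.690476, 0.309524)

D_KL(P||M) = 0.0006 dits
D_KL(Q||M) = 0.0006 dits

JSD(P||Q) = 0.5 × 0.0006 + 0.5 × 0.0006 = 0.0006 dits

Unlike KL divergence, JSD is symmetric and bounded: 0 ≤ JSD ≤ log(2).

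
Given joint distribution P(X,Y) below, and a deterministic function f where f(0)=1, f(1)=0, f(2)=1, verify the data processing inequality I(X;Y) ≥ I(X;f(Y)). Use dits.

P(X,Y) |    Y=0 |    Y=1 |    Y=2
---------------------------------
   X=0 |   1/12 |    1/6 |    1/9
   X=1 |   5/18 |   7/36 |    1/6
I(X;Y) = 0.0099, I(X;f(Y)) = 0.0053, inequality holds: 0.0099 ≥ 0.0053

Data Processing Inequality: For any Markov chain X → Y → Z, we have I(X;Y) ≥ I(X;Z).

Here Z = f(Y) is a deterministic function of Y, forming X → Y → Z.

Original I(X;Y) = 0.0099 dits

After applying f:
P(X,Z) where Z=f(Y):
- P(X,Z=0) = P(X,Y=1)
- P(X,Z=1) = P(X,Y=0) + P(X,Y=2)

I(X;Z) = I(X;f(Y)) = 0.0053 dits

Verification: 0.0099 ≥ 0.0053 ✓

Information cannot be created by processing; the function f can only lose information about X.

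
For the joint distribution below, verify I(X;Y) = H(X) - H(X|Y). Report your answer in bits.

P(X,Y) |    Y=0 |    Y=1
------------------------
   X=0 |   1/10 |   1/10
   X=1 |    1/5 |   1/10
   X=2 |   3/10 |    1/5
I(X;Y) = 0.0100 bits

Mutual information has multiple equivalent forms:
- I(X;Y) = H(X) - H(X|Y)
- I(X;Y) = H(Y) - H(Y|X)
- I(X;Y) = H(X) + H(Y) - H(X,Y)

Computing all quantities:
H(X) = 1.4855, H(Y) = 0.9710, H(X,Y) = 2.4464
H(X|Y) = 1.4755, H(Y|X) = 0.9610

Verification:
H(X) - H(X|Y) = 1.4855 - 1.4755 = 0.0100
H(Y) - H(Y|X) = 0.9710 - 0.9610 = 0.0100
H(X) + H(Y) - H(X,Y) = 1.4855 + 0.9710 - 2.4464 = 0.0100

All forms give I(X;Y) = 0.0100 bits. ✓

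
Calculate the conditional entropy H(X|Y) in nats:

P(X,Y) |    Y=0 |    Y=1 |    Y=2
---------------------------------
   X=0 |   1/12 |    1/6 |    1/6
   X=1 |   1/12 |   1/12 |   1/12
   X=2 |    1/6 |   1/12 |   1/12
1.0397 nats

Using the chain rule: H(X|Y) = H(X,Y) - H(Y)

First, compute H(X,Y) = 2.1383 nats

Marginal P(Y) = (1/3, 1/3, 1/3)
H(Y) = 1.0986 nats

H(X|Y) = H(X,Y) - H(Y) = 2.1383 - 1.0986 = 1.0397 nats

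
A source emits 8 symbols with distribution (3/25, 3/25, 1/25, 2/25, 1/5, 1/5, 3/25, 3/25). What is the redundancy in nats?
0.0871 nats

Redundancy measures how far a source is from maximum entropy:
R = H_max - H(X)

Maximum entropy for 8 symbols: H_max = log_e(8) = 2.0794 nats
Actual entropy: H(X) = 1.9923 nats
Redundancy: R = 2.0794 - 1.9923 = 0.0871 nats

This redundancy represents potential for compression: the source could be compressed by 0.0871 nats per symbol.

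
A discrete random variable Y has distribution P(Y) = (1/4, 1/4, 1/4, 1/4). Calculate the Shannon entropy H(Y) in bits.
2.0000 bits

Shannon entropy is H(X) = -Σ p(x) log p(x).

For P = (1/4, 1/4, 1/4, 1/4):
H = -1/4 × log_2(1/4) -1/4 × log_2(1/4) -1/4 × log_2(1/4) -1/4 × log_2(1/4)
H = 2.0000 bits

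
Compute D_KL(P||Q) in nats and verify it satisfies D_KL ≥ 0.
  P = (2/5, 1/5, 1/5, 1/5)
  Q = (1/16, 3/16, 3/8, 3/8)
0.5040 nats

KL divergence satisfies the Gibbs inequality: D_KL(P||Q) ≥ 0 for all distributions P, Q.

D_KL(P||Q) = Σ p(x) log(p(x)/q(x))
Term by term:
  x=0: 2/5 × log_e[(2/5)/(1/16)] = 0.7425
  x=1: 1/5 × log_e[(1/5)/(3/16)] = 0.0129
  x=2: 1/5 × log_e[(1/5)/(3/8)] = -0.1257
  x=3: 1/5 × log_e[(1/5)/(3/8)] = -0.1257
D_KL(P||Q) = 0.5040 nats

D_KL(P||Q) = 0.5040 ≥ 0 ✓

This non-negativity is a fundamental property: relative entropy cannot be negative because it measures how different Q is from P.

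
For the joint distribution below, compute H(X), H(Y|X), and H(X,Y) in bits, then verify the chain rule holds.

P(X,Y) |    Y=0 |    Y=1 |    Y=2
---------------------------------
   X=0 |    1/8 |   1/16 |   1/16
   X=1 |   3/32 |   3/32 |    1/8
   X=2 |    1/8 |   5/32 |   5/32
H(X,Y) = 3.1022, H(X) = 1.5462, H(Y|X) = 1.5560 (all in bits)

Chain rule: H(X,Y) = H(X) + H(Y|X)

Left side — joint entropy directly:
H(X,Y) = -Σ p(x,y) log p(x,y) = 3.1022 bits

Right side — compute H(Y|X) from the conditional distributions:
P(X) = (1/4, 5/16, 7/16), so H(X) = 1.5462 bits
H(Y|X) = Σ_x P(X=x) · H(Y|X=x):
  P(Y|X=0) = (1/2, 1/4, 1/4), H(Y|X=0) = 1.5000, weight P(X=0) = 1/4
  P(Y|X=1) = (3/10, 3/10, 2/5), H(Y|X=1) = 1.5710, weight P(X=1) = 5/16
  P(Y|X=2) = (2/7, 5/14, 5/14), H(Y|X=2) = 1.5774, weight P(X=2) = 7/16
H(Y|X) = 1.5560 bits

H(X) + H(Y|X) = 1.5462 + 1.5560 = 3.1022 bits

Both sides equal 3.1022 bits. ✓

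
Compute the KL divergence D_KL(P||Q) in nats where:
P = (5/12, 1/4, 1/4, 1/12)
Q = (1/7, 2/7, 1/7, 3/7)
0.4161 nats

KL divergence: D_KL(P||Q) = Σ p(x) log(p(x)/q(x))

Computing term by term:
  x=0: 5/12 × log_e[(5/12)/(1/7)] = 5/12 × 1.0704 = 0.4460
  x=1: 1/4 × log_e[(1/4)/(2/7)] = 1/4 × -0.1335 = -0.0334
  x=2: 1/4 × log_e[(1/4)/(1/7)] = 1/4 × 0.5596 = 0.1399
  x=3: 1/12 × log_e[(1/12)/(3/7)] = 1/12 × -1.6376 = -0.1365

D_KL(P||Q) = 0.4161 nats

Note: KL divergence is always non-negative and equals 0 iff P = Q.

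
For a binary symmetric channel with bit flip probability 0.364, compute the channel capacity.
0.0540 bits

For a binary symmetric channel (BSC) with error probability p:
Capacity C = 1 - H(p) bits per symbol

where H(p) = -p log₂(p) - (1-p) log₂(1-p) is the binary entropy function.

H(0.364) = 0.9460 bits
C = 1 - 0.9460 = 0.0540 bits per symbol

This means we can reliably transmit up to 0.0540 bits of information per channel use.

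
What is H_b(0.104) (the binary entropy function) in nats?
0.3338 nats

The binary entropy function is:
H(p) = -p log(p) - (1-p) log(1-p)

H(0.104) = -0.104 × log_e(0.104) - 0.896 × log_e(0.896)
H(0.104) = 0.3338 nats

Note: Binary entropy is maximized at p=0.5 (H=1 bit) and minimized at p=0 or p=1 (H=0).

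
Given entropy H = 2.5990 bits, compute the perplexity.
6.0587

Perplexity is 2^H (or exp(H) for natural log).

H = 2.5990 bits
Perplexity = 2^2.5990 = 6.0587

Interpretation: The model's uncertainty is equivalent to choosing uniformly among 6.1 options.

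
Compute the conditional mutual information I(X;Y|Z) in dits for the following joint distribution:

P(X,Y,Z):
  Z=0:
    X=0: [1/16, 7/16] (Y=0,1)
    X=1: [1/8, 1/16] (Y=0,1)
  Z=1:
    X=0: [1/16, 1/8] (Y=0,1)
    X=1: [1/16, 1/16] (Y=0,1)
0.0432 dits

Conditional mutual information: I(X;Y|Z) = H(X|Z) + H(Y|Z) - H(X,Y|Z)

H(Z) = 0.2697
H(X,Z) = 0.5360 → H(X|Z) = 0.2663
H(Y,Z) = 0.5360 → H(Y|Z) = 0.2663
H(X,Y,Z) = 0.7591 → H(X,Y|Z) = 0.4894

I(X;Y|Z) = 0.2663 + 0.2663 - 0.4894 = 0.0432 dits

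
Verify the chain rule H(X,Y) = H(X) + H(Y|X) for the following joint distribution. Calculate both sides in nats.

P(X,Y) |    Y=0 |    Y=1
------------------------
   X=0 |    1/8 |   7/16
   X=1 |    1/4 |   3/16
H(X,Y) = 1.2820, H(X) = 0.6853, H(Y|X) = 0.5967 (all in nats)

Chain rule: H(X,Y) = H(X) + H(Y|X)

Left side — joint entropy directly:
H(X,Y) = -Σ p(x,y) log p(x,y) = 1.2820 nats

Right side — compute H(Y|X) from the conditional distributions:
P(X) = (9/16, 7/16), so H(X) = 0.6853 nats
H(Y|X) = Σ_x P(X=x) · H(Y|X=x):
  P(Y|X=0) = (2/9, 7/9), H(Y|X=0) = 0.5297, weight P(X=0) = 9/16
  P(Y|X=1) = (4/7, 3/7), H(Y|X=1) = 0.6829, weight P(X=1) = 7/16
H(Y|X) = 0.5967 nats

H(X) + H(Y|X) = 0.6853 + 0.5967 = 1.2820 nats

Both sides equal 1.2820 nats. ✓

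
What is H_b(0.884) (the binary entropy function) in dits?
0.1559 dits

The binary entropy function is:
H(p) = -p log(p) - (1-p) log(1-p)

H(0.884) = -0.884 × log_10(0.884) - 0.116 × log_10(0.116)
H(0.884) = 0.1559 dits

Note: Binary entropy is maximized at p=0.5 (H=1 bit) and minimized at p=0 or p=1 (H=0).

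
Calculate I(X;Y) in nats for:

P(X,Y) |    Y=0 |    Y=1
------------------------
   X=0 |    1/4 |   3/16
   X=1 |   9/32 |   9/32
0.0025 nats

Mutual information: I(X;Y) = H(X) + H(Y) - H(X,Y)

Marginals:
P(X) = (7/16, 9/16), H(X) = 0.6853 nats
P(Y) = (17/32, 15/32), H(Y) = 0.6912 nats

Joint entropy: H(X,Y) = 1.3740 nats

I(X;Y) = 0.6853 + 0.6912 - 1.3740 = 0.0025 nats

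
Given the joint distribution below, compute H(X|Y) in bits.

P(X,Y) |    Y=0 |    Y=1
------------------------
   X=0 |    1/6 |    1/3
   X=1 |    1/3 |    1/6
0.9183 bits

Using the chain rule: H(X|Y) = H(X,Y) - H(Y)

First, compute H(X,Y) = 1.9183 bits

Marginal P(Y) = (1/2, 1/2)
H(Y) = 1.0000 bits

H(X|Y) = H(X,Y) - H(Y) = 1.9183 - 1.0000 = 0.9183 bits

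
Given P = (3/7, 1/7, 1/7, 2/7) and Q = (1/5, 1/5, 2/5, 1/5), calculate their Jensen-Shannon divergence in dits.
0.0257 dits

Jensen-Shannon divergence is:
JSD(P||Q) = 0.5 × D_KL(P||M) + 0.5 × D_KL(Q||M)
where M = 0.5 × (P + Q) is the mixture distribution.

M = 0.5 × (3/7, 1/7, 1/7, 2/7) + 0.5 × (1/5, 1/5, 2/5, 1/5) = (11/35, 6/35, 0.271429, 0.242857)

D_KL(P||M) = 0.0268 dits
D_KL(Q||M) = 0.0246 dits

JSD(P||Q) = 0.5 × 0.0268 + 0.5 × 0.0246 = 0.0257 dits

Unlike KL divergence, JSD is symmetric and bounded: 0 ≤ JSD ≤ log(2).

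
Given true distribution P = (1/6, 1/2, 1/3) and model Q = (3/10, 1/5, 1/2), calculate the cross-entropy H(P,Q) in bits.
1.7838 bits

Cross-entropy: H(P,Q) = -Σ p(x) log q(x)

Alternatively: H(P,Q) = H(P) + D_KL(P||Q)
H(P) = 1.4591 bits
D_KL(P||Q) = 0.3246 bits

H(P,Q) = 1.4591 + 0.3246 = 1.7838 bits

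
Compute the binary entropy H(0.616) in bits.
0.9608 bits

The binary entropy function is:
H(p) = -p log(p) - (1-p) log(1-p)

H(0.616) = -0.616 × log_2(0.616) - 0.384 × log_2(0.384)
H(0.616) = 0.9608 bits

Note: Binary entropy is maximized at p=0.5 (H=1 bit) and minimized at p=0 or p=1 (H=0).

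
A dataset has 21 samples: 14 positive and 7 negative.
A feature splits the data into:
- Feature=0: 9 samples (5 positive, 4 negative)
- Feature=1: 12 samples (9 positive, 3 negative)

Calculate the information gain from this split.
0.0300 bits

Information Gain = H(Y) - H(Y|Feature)

Before split:
P(positive) = 14/21 = 0.6667
H(Y) = 0.9183 bits

After split:
Feature=0: H = 0.9911 bits (weight = 9/21)
Feature=1: H = 0.8113 bits (weight = 12/21)
H(Y|Feature) = (9/21)×0.9911 + (12/21)×0.8113 = 0.8883 bits

Information Gain = 0.9183 - 0.8883 = 0.0300 bits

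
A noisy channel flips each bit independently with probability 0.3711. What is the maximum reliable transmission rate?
0.0485 bits

For a binary symmetric channel (BSC) with error probability p:
Capacity C = 1 - H(p) bits per symbol

where H(p) = -p log₂(p) - (1-p) log₂(1-p) is the binary entropy function.

H(0.3711) = 0.9515 bits
C = 1 - 0.9515 = 0.0485 bits per symbol

This means we can reliably transmit up to 0.0485 bits of information per channel use.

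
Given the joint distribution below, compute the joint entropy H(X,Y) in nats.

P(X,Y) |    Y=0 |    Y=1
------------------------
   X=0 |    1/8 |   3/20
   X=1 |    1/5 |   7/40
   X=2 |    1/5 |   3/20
1.7779 nats

Joint entropy is H(X,Y) = -Σ_{x,y} p(x,y) log p(x,y).

Summing over all non-zero entries:
H(X,Y) = -[1/8·log_e(1/8) + 3/20·log_e(3/20) + 1/5·log_e(1/5) + 7/40·log_e(7/40) + 1/5·log_e(1/5) + 3/20·log_e(3/20)]
H(X,Y) = 1.7779 nats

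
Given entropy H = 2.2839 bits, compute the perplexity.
4.8699

Perplexity is 2^H (or exp(H) for natural log).

H = 2.2839 bits
Perplexity = 2^2.2839 = 4.8699

Interpretation: The model's uncertainty is equivalent to choosing uniformly among 4.9 options.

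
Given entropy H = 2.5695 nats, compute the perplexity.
13.0593

Perplexity is e^H (or exp(H) for natural log).

H = 2.5695 nats
Perplexity = e^2.5695 = 13.0593

Interpretation: The model's uncertainty is equivalent to choosing uniformly among 13.1 options.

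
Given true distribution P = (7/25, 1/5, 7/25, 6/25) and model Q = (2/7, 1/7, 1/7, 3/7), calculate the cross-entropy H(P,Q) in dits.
0.6463 dits

Cross-entropy: H(P,Q) = -Σ p(x) log q(x)

Alternatively: H(P,Q) = H(P) + D_KL(P||Q)
H(P) = 0.5981 dits
D_KL(P||Q) = 0.0482 dits

H(P,Q) = 0.5981 + 0.0482 = 0.6463 dits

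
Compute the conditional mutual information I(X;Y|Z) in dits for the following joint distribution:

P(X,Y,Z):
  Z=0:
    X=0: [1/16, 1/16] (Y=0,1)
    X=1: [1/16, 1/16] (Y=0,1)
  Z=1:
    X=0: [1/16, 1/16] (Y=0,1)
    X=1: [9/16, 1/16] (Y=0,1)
0.0209 dits

Conditional mutual information: I(X;Y|Z) = H(X|Z) + H(Y|Z) - H(X,Y|Z)

H(Z) = 0.2442
H(X,Z) = 0.4662 → H(X|Z) = 0.2220
H(Y,Z) = 0.4662 → H(Y|Z) = 0.2220
H(X,Y,Z) = 0.6674 → H(X,Y|Z) = 0.4231

I(X;Y|Z) = 0.2220 + 0.2220 - 0.4231 = 0.0209 dits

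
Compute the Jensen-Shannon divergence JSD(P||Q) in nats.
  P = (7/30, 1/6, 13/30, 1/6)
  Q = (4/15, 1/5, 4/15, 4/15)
0.0172 nats

Jensen-Shannon divergence is:
JSD(P||Q) = 0.5 × D_KL(P||M) + 0.5 × D_KL(Q||M)
where M = 0.5 × (P + Q) is the mixture distribution.

M = 0.5 × (7/30, 1/6, 13/30, 1/6) + 0.5 × (4/15, 1/5, 4/15, 4/15) = (1/4, 0.183333, 7/20, 0.216667)

D_KL(P||M) = 0.0168 nats
D_KL(Q||M) = 0.0175 nats

JSD(P||Q) = 0.5 × 0.0168 + 0.5 × 0.0175 = 0.0172 nats

Unlike KL divergence, JSD is symmetric and bounded: 0 ≤ JSD ≤ log(2).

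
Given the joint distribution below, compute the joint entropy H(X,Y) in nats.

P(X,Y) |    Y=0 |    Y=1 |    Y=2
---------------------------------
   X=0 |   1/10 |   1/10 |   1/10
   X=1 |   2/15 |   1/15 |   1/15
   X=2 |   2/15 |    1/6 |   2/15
2.1564 nats

Joint entropy is H(X,Y) = -Σ_{x,y} p(x,y) log p(x,y).

Summing over all non-zero entries:
H(X,Y) = -[1/10·log_e(1/10) + 1/10·log_e(1/10) + 1/10·log_e(1/10) + 2/15·log_e(2/15) + 1/15·log_e(1/15) + 1/15·log_e(1/15) + 2/15·log_e(2/15) + 1/6·log_e(1/6) + 2/15·log_e(2/15)]
H(X,Y) = 2.1564 nats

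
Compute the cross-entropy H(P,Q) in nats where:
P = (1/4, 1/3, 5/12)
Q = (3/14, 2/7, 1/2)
1.0915 nats

Cross-entropy: H(P,Q) = -Σ p(x) log q(x)

Alternatively: H(P,Q) = H(P) + D_KL(P||Q)
H(P) = 1.0776 nats
D_KL(P||Q) = 0.0140 nats

H(P,Q) = 1.0776 + 0.0140 = 1.0915 nats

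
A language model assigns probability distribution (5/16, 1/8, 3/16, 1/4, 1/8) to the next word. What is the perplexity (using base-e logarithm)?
4.6823

Perplexity is e^H (or exp(H) for natural log).

First, H = -Σ p log p = 1.5438 nats
Perplexity = e^1.5438 = 4.6823

Interpretation: The model's uncertainty is equivalent to choosing uniformly among 4.7 options.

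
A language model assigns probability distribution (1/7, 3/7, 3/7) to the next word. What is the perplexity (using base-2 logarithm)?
2.7298

Perplexity is 2^H (or exp(H) for natural log).

First, H = -Σ p log p = 1.4488 bits
Perplexity = 2^1.4488 = 2.7298

Interpretation: The model's uncertainty is equivalent to choosing uniformly among 2.7 options.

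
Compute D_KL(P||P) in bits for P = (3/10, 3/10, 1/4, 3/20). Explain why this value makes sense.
0.0000 bits

KL divergence satisfies the Gibbs inequality: D_KL(P||Q) ≥ 0 for all distributions P, Q.

D_KL(P||Q) = Σ p(x) log(p(x)/q(x))
Each term is p(x) × log_2(p(x)/p(x)) = p(x) × log_2(1) = 0, so the sum is 0.
D_KL(P||Q) = 0.0000 bits

When P = Q, the KL divergence is exactly 0, as there is no 'divergence' between identical distributions.

This non-negativity is a fundamental property: relative entropy cannot be negative because it measures how different Q is from P.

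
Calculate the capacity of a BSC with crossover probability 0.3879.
0.0366 bits

For a binary symmetric channel (BSC) with error probability p:
Capacity C = 1 - H(p) bits per symbol

where H(p) = -p log₂(p) - (1-p) log₂(1-p) is the binary entropy function.

H(0.3879) = 0.9634 bits
C = 1 - 0.9634 = 0.0366 bits per symbol

This means we can reliably transmit up to 0.0366 bits of information per channel use.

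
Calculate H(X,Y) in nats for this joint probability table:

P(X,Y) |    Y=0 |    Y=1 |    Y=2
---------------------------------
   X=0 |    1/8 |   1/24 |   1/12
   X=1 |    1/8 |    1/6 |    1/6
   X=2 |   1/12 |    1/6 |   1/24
2.0947 nats

Joint entropy is H(X,Y) = -Σ_{x,y} p(x,y) log p(x,y).

Summing over all non-zero entries:
H(X,Y) = -[1/8·log_e(1/8) + 1/24·log_e(1/24) + 1/12·log_e(1/12) + 1/8·log_e(1/8) + 1/6·log_e(1/6) + 1/6·log_e(1/6) + 1/12·log_e(1/12) + 1/6·log_e(1/6) + 1/24·log_e(1/24)]
H(X,Y) = 2.0947 nats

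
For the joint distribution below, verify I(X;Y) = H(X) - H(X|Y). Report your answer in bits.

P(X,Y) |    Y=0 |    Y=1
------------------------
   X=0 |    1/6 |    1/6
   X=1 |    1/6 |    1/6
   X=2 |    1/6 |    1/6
I(X;Y) = 0.0000 bits

Mutual information has multiple equivalent forms:
- I(X;Y) = H(X) - H(X|Y)
- I(X;Y) = H(Y) - H(Y|X)
- I(X;Y) = H(X) + H(Y) - H(X,Y)

Computing all quantities:
H(X) = 1.5850, H(Y) = 1.0000, H(X,Y) = 2.5850
H(X|Y) = 1.5850, H(Y|X) = 1.0000

Verification:
H(X) - H(X|Y) = 1.5850 - 1.5850 = 0.0000
H(Y) - H(Y|X) = 1.0000 - 1.0000 = 0.0000
H(X) + H(Y) - H(X,Y) = 1.5850 + 1.0000 - 2.5850 = 0.0000

All forms give I(X;Y) = 0.0000 bits. ✓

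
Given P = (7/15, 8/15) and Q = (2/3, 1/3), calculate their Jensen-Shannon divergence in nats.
0.0205 nats

Jensen-Shannon divergence is:
JSD(P||Q) = 0.5 × D_KL(P||M) + 0.5 × D_KL(Q||M)
where M = 0.5 × (P + Q) is the mixture distribution.

M = 0.5 × (7/15, 8/15) + 0.5 × (2/3, 1/3) = (17/30, 13/30)

D_KL(P||M) = 0.0201 nats
D_KL(Q||M) = 0.0209 nats

JSD(P||Q) = 0.5 × 0.0201 + 0.5 × 0.0209 = 0.0205 nats

Unlike KL divergence, JSD is symmetric and bounded: 0 ≤ JSD ≤ log(2).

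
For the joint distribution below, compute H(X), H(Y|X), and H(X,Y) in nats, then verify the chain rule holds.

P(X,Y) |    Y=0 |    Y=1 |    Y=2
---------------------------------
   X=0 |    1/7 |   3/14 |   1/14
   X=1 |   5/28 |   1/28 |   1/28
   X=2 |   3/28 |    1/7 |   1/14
H(X,Y) = 2.0480, H(X) = 1.0745, H(Y|X) = 0.9735 (all in nats)

Chain rule: H(X,Y) = H(X) + H(Y|X)

Left side — joint entropy directly:
H(X,Y) = -Σ p(x,y) log p(x,y) = 2.0480 nats

Right side — compute H(Y|X) from the conditional distributions:
P(X) = (3/7, 1/4, 9/28), so H(X) = 1.0745 nats
H(Y|X) = Σ_x P(X=x) · H(Y|X=x):
  P(Y|X=0) = (1/3, 1/2, 1/6), H(Y|X=0) = 1.0114, weight P(X=0) = 3/7
  P(Y|X=1) = (5/7, 1/7, 1/7), H(Y|X=1) = 0.7963, weight P(X=1) = 1/4
  P(Y|X=2) = (1/3, 4/9, 2/9), H(Y|X=2) = 1.0609, weight P(X=2) = 9/28
H(Y|X) = 0.9735 nats

H(X) + H(Y|X) = 1.0745 + 0.9735 = 2.0480 nats

Both sides equal 2.0480 nats. ✓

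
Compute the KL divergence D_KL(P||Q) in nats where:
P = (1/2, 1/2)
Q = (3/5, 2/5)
0.0204 nats

KL divergence: D_KL(P||Q) = Σ p(x) log(p(x)/q(x))

Computing term by term:
  x=0: 1/2 × log_e[(1/2)/(3/5)] = 1/2 × -0.1823 = -0.0912
  x=1: 1/2 × log_e[(1/2)/(2/5)] = 1/2 × 0.2231 = 0.1116

D_KL(P||Q) = 0.0204 nats

Note: KL divergence is always non-negative and equals 0 iff P = Q.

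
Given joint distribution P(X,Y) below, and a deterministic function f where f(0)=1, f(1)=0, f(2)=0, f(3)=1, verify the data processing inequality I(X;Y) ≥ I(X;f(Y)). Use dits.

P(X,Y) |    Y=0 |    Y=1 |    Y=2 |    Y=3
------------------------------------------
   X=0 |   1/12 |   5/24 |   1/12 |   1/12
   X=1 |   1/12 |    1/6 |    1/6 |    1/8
I(X;Y) = 0.0075, I(X;f(Y)) = 0.0001, inequality holds: 0.0075 ≥ 0.0001

Data Processing Inequality: For any Markov chain X → Y → Z, we have I(X;Y) ≥ I(X;Z).

Here Z = f(Y) is a deterministic function of Y, forming X → Y → Z.

Original I(X;Y) = 0.0075 dits

After applying f:
P(X,Z) where Z=f(Y):
- P(X,Z=0) = P(X,Y=1) + P(X,Y=2)
- P(X,Z=1) = P(X,Y=0) + P(X,Y=3)

I(X;Z) = I(X;f(Y)) = 0.0001 dits

Verification: 0.0075 ≥ 0.0001 ✓

Information cannot be created by processing; the function f can only lose information about X.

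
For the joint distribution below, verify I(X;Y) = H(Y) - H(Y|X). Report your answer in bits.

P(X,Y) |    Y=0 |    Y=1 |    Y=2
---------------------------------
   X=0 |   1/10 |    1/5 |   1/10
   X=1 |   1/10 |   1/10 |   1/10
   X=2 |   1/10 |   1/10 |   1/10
I(X;Y) = 0.0200 bits

Mutual information has multiple equivalent forms:
- I(X;Y) = H(X) - H(X|Y)
- I(X;Y) = H(Y) - H(Y|X)
- I(X;Y) = H(X) + H(Y) - H(X,Y)

Computing all quantities:
H(X) = 1.5710, H(Y) = 1.5710, H(X,Y) = 3.1219
H(X|Y) = 1.5510, H(Y|X) = 1.5510

Verification:
H(X) - H(X|Y) = 1.5710 - 1.5510 = 0.0200
H(Y) - H(Y|X) = 1.5710 - 1.5510 = 0.0200
H(X) + H(Y) - H(X,Y) = 1.5710 + 1.5710 - 3.1219 = 0.0200

All forms give I(X;Y) = 0.0200 bits. ✓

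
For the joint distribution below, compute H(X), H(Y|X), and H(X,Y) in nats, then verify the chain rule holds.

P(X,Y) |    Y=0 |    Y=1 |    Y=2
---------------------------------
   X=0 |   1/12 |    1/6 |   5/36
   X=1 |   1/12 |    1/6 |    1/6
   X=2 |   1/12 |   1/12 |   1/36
H(X,Y) = 2.0979, H(X) = 1.0505, H(Y|X) = 1.0474 (all in nats)

Chain rule: H(X,Y) = H(X) + H(Y|X)

Left side — joint entropy directly:
H(X,Y) = -Σ p(x,y) log p(x,y) = 2.0979 nats

Right side — compute H(Y|X) from the conditional distributions:
P(X) = (7/18, 5/12, 7/36), so H(X) = 1.0505 nats
H(Y|X) = Σ_x P(X=x) · H(Y|X=x):
  P(Y|X=0) = (3/14, 3/7, 5/14), H(Y|X=0) = 1.0609, weight P(X=0) = 7/18
  P(Y|X=1) = (1/5, 2/5, 2/5), H(Y|X=1) = 1.0549, weight P(X=1) = 5/12
  P(Y|X=2) = (3/7, 3/7, 1/7), H(Y|X=2) = 1.0042, weight P(X=2) = 7/36
H(Y|X) = 1.0474 nats

H(X) + H(Y|X) = 1.0505 + 1.0474 = 2.0979 nats

Both sides equal 2.0979 nats. ✓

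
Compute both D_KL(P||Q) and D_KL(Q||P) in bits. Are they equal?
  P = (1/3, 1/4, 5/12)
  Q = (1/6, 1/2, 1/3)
D_KL(P||Q) = 0.2175, D_KL(Q||P) = 0.2260

KL divergence is not symmetric: D_KL(P||Q) ≠ D_KL(Q||P) in general.

D_KL(P||Q) = 0.2175 bits
D_KL(Q||P) = 0.2260 bits

No, they are not equal!

This asymmetry is why KL divergence is not a true distance metric.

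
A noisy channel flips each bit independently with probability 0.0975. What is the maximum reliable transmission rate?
0.5390 bits

For a binary symmetric channel (BSC) with error probability p:
Capacity C = 1 - H(p) bits per symbol

where H(p) = -p log₂(p) - (1-p) log₂(1-p) is the binary entropy function.

H(0.0975) = 0.4610 bits
C = 1 - 0.4610 = 0.5390 bits per symbol

This means we can reliably transmit up to 0.5390 bits of information per channel use.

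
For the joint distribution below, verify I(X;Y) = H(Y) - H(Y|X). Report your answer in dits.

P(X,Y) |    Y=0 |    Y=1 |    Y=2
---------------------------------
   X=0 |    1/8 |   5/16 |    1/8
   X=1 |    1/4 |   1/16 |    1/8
I(X;Y) = 0.0453 dits

Mutual information has multiple equivalent forms:
- I(X;Y) = H(X) - H(X|Y)
- I(X;Y) = H(Y) - H(Y|X)
- I(X;Y) = H(X) + H(Y) - H(X,Y)

Computing all quantities:
H(X) = 0.2976, H(Y) = 0.4700, H(X,Y) = 0.7223
H(X|Y) = 0.2523, H(Y|X) = 0.4247

Verification:
H(X) - H(X|Y) = 0.2976 - 0.2523 = 0.0453
H(Y) - H(Y|X) = 0.4700 - 0.4247 = 0.0453
H(X) + H(Y) - H(X,Y) = 0.2976 + 0.4700 - 0.7223 = 0.0453

All forms give I(X;Y) = 0.0453 dits. ✓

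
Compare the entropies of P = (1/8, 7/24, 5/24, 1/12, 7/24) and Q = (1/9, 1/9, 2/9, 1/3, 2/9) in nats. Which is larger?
Q

Computing entropies in nats:
H(P) = 1.5126
H(Q) = 1.5230

Distribution Q has higher entropy.

Intuition: The distribution closer to uniform (more spread out) has higher entropy.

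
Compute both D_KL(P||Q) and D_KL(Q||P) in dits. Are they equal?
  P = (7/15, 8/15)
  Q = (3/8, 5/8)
D_KL(P||Q) = 0.0076, D_KL(Q||P) = 0.0074

KL divergence is not symmetric: D_KL(P||Q) ≠ D_KL(Q||P) in general.

D_KL(P||Q) = 0.0076 dits
D_KL(Q||P) = 0.0074 dits

No, they are not equal!

This asymmetry is why KL divergence is not a true distance metric.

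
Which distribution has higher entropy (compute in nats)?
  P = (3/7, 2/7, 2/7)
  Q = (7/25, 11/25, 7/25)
P

Computing entropies in nats:
H(P) = 1.0790
H(Q) = 1.0741

Distribution P has higher entropy.

Intuition: The distribution closer to uniform (more spread out) has higher entropy.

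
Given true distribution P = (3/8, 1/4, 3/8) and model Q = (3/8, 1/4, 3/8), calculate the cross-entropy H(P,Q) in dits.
0.4700 dits

Cross-entropy: H(P,Q) = -Σ p(x) log q(x)

Alternatively: H(P,Q) = H(P) + D_KL(P||Q)
H(P) = 0.4700 dits
D_KL(P||Q) = 0.0000 dits

H(P,Q) = 0.4700 + 0.0000 = 0.4700 dits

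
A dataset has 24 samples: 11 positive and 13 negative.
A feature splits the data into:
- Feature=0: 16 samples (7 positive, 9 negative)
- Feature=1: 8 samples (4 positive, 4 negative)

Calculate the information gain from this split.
0.0025 bits

Information Gain = H(Y) - H(Y|Feature)

Before split:
P(positive) = 11/24 = 0.4583
H(Y) = 0.9950 bits

After split:
Feature=0: H = 0.9887 bits (weight = 16/24)
Feature=1: H = 1.0000 bits (weight = 8/24)
H(Y|Feature) = (16/24)×0.9887 + (8/24)×1.0000 = 0.9925 bits

Information Gain = 0.9950 - 0.9925 = 0.0025 bits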